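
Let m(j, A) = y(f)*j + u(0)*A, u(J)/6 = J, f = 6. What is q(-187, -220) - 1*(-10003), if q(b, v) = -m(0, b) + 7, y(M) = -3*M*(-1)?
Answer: 10010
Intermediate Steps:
u(J) = 6*J
y(M) = 3*M
m(j, A) = 18*j (m(j, A) = (3*6)*j + (6*0)*A = 18*j + 0*A = 18*j + 0 = 18*j)
q(b, v) = 7 (q(b, v) = -18*0 + 7 = -1*0 + 7 = 0 + 7 = 7)
q(-187, -220) - 1*(-10003) = 7 - 1*(-10003) = 7 + 10003 = 10010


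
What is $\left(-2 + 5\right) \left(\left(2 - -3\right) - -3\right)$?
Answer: $24$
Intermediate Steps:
$\left(-2 + 5\right) \left(\left(2 - -3\right) - -3\right) = 3 \left(\left(2 + 3\right) + 3\right) = 3 \left(5 + 3\right) = 3 \cdot 8 = 24$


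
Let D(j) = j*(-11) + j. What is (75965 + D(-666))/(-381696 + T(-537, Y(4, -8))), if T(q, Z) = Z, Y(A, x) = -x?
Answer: -82625/381688 ≈ -0.21647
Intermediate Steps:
D(j) = -10*j (D(j) = -11*j + j = -10*j)
(75965 + D(-666))/(-381696 + T(-537, Y(4, -8))) = (75965 - 10*(-666))/(-381696 - 1*(-8)) = (75965 + 6660)/(-381696 + 8) = 82625/(-381688) = 82625*(-1/381688) = -82625/381688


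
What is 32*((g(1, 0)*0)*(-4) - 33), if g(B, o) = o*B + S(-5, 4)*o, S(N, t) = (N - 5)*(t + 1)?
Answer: -1056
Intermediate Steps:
S(N, t) = (1 + t)*(-5 + N) (S(N, t) = (-5 + N)*(1 + t) = (1 + t)*(-5 + N))
g(B, o) = -50*o + B*o (g(B, o) = o*B + (-5 - 5 - 5*4 - 5*4)*o = B*o + (-5 - 5 - 20 - 20)*o = B*o - 50*o = -50*o + B*o)
32*((g(1, 0)*0)*(-4) - 33) = 32*(((0*(-50 + 1))*0)*(-4) - 33) = 32*(((0*(-49))*0)*(-4) - 33) = 32*((0*0)*(-4) - 33) = 32*(0*(-4) - 33) = 32*(0 - 33) = 32*(-33) = -1056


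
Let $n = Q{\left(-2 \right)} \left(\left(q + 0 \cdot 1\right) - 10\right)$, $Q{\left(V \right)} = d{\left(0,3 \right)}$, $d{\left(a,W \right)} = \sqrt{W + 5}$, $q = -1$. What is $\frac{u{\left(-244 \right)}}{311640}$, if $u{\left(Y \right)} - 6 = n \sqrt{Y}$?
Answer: $\frac{1}{51940} - \frac{11 i \sqrt{122}}{77910} \approx 1.9253 \cdot 10^{-5} - 0.0015595 i$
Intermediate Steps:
$d{\left(a,W \right)} = \sqrt{5 + W}$
$Q{\left(V \right)} = 2 \sqrt{2}$ ($Q{\left(V \right)} = \sqrt{5 + 3} = \sqrt{8} = 2 \sqrt{2}$)
$n = - 22 \sqrt{2}$ ($n = 2 \sqrt{2} \left(\left(-1 + 0 \cdot 1\right) - 10\right) = 2 \sqrt{2} \left(\left(-1 + 0\right) - 10\right) = 2 \sqrt{2} \left(-1 - 10\right) = 2 \sqrt{2} \left(-11\right) = - 22 \sqrt{2} \approx -31.113$)
$u{\left(Y \right)} = 6 - 22 \sqrt{2} \sqrt{Y}$ ($u{\left(Y \right)} = 6 + - 22 \sqrt{2} \sqrt{Y} = 6 - 22 \sqrt{2} \sqrt{Y}$)
$\frac{u{\left(-244 \right)}}{311640} = \frac{6 - 22 \sqrt{2} \sqrt{-244}}{311640} = \left(6 - 22 \sqrt{2} \cdot 2 i \sqrt{61}\right) \frac{1}{311640} = \left(6 - 44 i \sqrt{122}\right) \frac{1}{311640} = \frac{1}{51940} - \frac{11 i \sqrt{122}}{77910}$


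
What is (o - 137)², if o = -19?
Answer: 24336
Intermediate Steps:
(o - 137)² = (-19 - 137)² = (-156)² = 24336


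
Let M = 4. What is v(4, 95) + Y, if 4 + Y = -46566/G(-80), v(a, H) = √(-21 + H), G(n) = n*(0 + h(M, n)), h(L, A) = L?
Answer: 22643/160 + √74 ≈ 150.12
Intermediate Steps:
G(n) = 4*n (G(n) = n*(0 + 4) = n*4 = 4*n)
Y = 22643/160 (Y = -4 - 46566/(4*(-80)) = -4 - 46566/(-320) = -4 - 46566*(-1/320) = -4 + 23283/160 = 22643/160 ≈ 141.52)
v(4, 95) + Y = √(-21 + 95) + 22643/160 = √74 + 22643/160 = 22643/160 + √74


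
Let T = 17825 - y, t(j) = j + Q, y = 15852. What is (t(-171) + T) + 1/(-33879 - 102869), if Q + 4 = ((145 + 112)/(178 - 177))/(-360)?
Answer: 22119775211/12307320 ≈ 1797.3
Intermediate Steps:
Q = -1697/360 (Q = -4 + ((145 + 112)/(178 - 177))/(-360) = -4 + (257/1)*(-1/360) = -4 + (257*1)*(-1/360) = -4 + 257*(-1/360) = -4 - 257/360 = -1697/360 ≈ -4.7139)
t(j) = -1697/360 + j (t(j) = j - 1697/360 = -1697/360 + j)
T = 1973 (T = 17825 - 1*15852 = 17825 - 15852 = 1973)
(t(-171) + T) + 1/(-33879 - 102869) = ((-1697/360 - 171) + 1973) + 1/(-33879 - 102869) = (-63257/360 + 1973) + 1/(-136748) = 647023/360 - 1/136748 = 22119775211/12307320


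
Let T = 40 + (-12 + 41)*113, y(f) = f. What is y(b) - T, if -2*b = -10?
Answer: -3312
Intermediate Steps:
b = 5 (b = -1/2*(-10) = 5)
T = 3317 (T = 40 + 29*113 = 40 + 3277 = 3317)
y(b) - T = 5 - 1*3317 = 5 - 3317 = -3312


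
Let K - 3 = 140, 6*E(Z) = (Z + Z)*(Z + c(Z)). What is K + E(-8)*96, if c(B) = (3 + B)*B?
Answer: -8049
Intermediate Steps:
c(B) = B*(3 + B)
E(Z) = Z*(Z + Z*(3 + Z))/3 (E(Z) = ((Z + Z)*(Z + Z*(3 + Z)))/6 = ((2*Z)*(Z + Z*(3 + Z)))/6 = (2*Z*(Z + Z*(3 + Z)))/6 = Z*(Z + Z*(3 + Z))/3)
K = 143 (K = 3 + 140 = 143)
K + E(-8)*96 = 143 + ((⅓)*(-8)²*(4 - 8))*96 = 143 + ((⅓)*64*(-4))*96 = 143 - 256/3*96 = 143 - 8192 = -8049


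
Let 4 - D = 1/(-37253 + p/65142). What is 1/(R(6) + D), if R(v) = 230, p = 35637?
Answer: 115557109/27040366608 ≈ 0.0042735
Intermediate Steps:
D = 462231538/115557109 (D = 4 - 1/(-37253 + 35637/65142) = 4 - 1/(-37253 + 35637*(1/65142)) = 4 - 1/(-37253 + 1697/3102) = 4 - 1/(-115557109/3102) = 4 - 1*(-3102/115557109) = 4 + 3102/115557109 = 462231538/115557109 ≈ 4.0000)
1/(R(6) + D) = 1/(230 + 462231538/115557109) = 1/(27040366608/115557109) = 115557109/27040366608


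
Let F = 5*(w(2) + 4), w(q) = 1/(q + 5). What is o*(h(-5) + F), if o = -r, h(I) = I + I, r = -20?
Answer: 1500/7 ≈ 214.29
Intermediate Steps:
w(q) = 1/(5 + q)
F = 145/7 (F = 5*(1/(5 + 2) + 4) = 5*(1/7 + 4) = 5*(⅐ + 4) = 5*(29/7) = 145/7 ≈ 20.714)
h(I) = 2*I
o = 20 (o = -1*(-20) = 20)
o*(h(-5) + F) = 20*(2*(-5) + 145/7) = 20*(-10 + 145/7) = 20*(75/7) = 1500/7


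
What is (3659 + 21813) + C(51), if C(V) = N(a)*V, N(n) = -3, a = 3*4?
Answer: 25319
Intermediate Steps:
a = 12
C(V) = -3*V
(3659 + 21813) + C(51) = (3659 + 21813) - 3*51 = 25472 - 153 = 25319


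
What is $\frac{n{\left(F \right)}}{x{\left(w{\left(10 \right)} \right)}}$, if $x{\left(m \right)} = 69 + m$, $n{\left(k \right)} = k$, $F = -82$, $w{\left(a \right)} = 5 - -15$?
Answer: $- \frac{82}{89} \approx -0.92135$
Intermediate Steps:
$w{\left(a \right)} = 20$ ($w{\left(a \right)} = 5 + 15 = 20$)
$\frac{n{\left(F \right)}}{x{\left(w{\left(10 \right)} \right)}} = - \frac{82}{69 + 20} = - \frac{82}{89}$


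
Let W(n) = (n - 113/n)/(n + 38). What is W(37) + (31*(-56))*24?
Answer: -115616344/2775 ≈ -41664.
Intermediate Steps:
W(n) = (n - 113/n)/(38 + n)
W(37) + (31*(-56))*24 = (-113 + 37²)/(37*(38 + 37)) + (31*(-56))*24 = (1/37)*(-113 + 1369)/75 - 1736*24 = (1/37)*(1/75)*1256 - 41664 = 1256/2775 - 41664 = -115616344/2775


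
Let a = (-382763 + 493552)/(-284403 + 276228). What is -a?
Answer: 110789/8175 ≈ 13.552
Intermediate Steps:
a = -110789/8175 (a = 110789/(-8175) = 110789*(-1/8175) = -110789/8175 ≈ -13.552)
-a = -1*(-110789/8175) = 110789/8175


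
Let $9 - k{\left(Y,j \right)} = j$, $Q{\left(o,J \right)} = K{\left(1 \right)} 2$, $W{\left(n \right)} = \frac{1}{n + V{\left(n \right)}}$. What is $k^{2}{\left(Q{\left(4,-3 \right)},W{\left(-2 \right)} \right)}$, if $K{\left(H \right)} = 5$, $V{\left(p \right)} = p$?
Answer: $\frac{1369}{16} \approx 85.563$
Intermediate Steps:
$W{\left(n \right)} = \frac{1}{2 n}$ ($W{\left(n \right)} = \frac{1}{n + n} = \frac{1}{2 n}$)
$Q{\left(o,J \right)} = 10$ ($Q{\left(o,J \right)} = 5 \cdot 2 = 10$)
$k{\left(Y,j \right)} = 9 - j$
$k^{2}{\left(Q{\left(4,-3 \right)},W{\left(-2 \right)} \right)} = \left(9 - \frac{1}{2 \left(-2\right)}\right)^{2} = \left(9 - \frac{1}{2} \left(- \frac{1}{2}\right)\right)^{2} = \left(9 - - \frac{1}{4}\right)^{2} = \left(9 + \frac{1}{4}\right)^{2} = \left(\frac{37}{4}\right)^{2} = \frac{1369}{16}$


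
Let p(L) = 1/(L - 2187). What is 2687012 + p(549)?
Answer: 4401325655/1638 ≈ 2.6870e+6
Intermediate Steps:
p(L) = 1/(-2187 + L)
2687012 + p(549) = 2687012 + 1/(-2187 + 549) = 2687012 + 1/(-1638) = 2687012 - 1/1638 = 4401325655/1638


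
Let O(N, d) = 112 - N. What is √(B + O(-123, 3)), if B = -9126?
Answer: I*√8891 ≈ 94.292*I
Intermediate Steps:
√(B + O(-123, 3)) = √(-9126 + (112 - 1*(-123))) = √(-9126 + (112 + 123)) = √(-9126 + 235) = √(-8891) = I*√8891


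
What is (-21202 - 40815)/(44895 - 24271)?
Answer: -62017/20624 ≈ -3.0070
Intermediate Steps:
(-21202 - 40815)/(44895 - 24271) = -62017/20624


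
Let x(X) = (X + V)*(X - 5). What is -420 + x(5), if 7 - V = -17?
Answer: -420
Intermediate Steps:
V = 24 (V = 7 - 1*(-17) = 7 + 17 = 24)
x(X) = (-5 + X)*(24 + X) (x(X) = (X + 24)*(X - 5) = (24 + X)*(-5 + X) = (-5 + X)*(24 + X))
-420 + x(5) = -420 + (-120 + 5² + 19*5) = -420 + (-120 + 25 + 95) = -420 + 0 = -420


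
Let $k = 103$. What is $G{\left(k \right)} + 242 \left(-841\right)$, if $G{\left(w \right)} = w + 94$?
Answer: $-203325$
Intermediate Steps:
$G{\left(w \right)} = 94 + w$
$G{\left(k \right)} + 242 \left(-841\right) = \left(94 + 103\right) + 242 \left(-841\right) = 197 - 203522 = -203325$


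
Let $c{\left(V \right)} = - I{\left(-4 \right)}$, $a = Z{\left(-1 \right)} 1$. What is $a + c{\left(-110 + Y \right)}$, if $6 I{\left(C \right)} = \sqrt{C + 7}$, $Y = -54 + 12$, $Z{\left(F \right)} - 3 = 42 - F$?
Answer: $46 - \frac{\sqrt{3}}{6} \approx 45.711$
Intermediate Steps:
$Z{\left(F \right)} = 45 - F$ ($Z{\left(F \right)} = 3 - \left(-42 + F\right) = 45 - F$)
$Y = -42$
$a = 46$ ($a = \left(45 - -1\right) 1 = \left(45 + 1\right) 1 = 46 \cdot 1 = 46$)
$I{\left(C \right)} = \frac{\sqrt{7 + C}}{6}$ ($I{\left(C \right)} = \frac{\sqrt{C + 7}}{6} = \frac{\sqrt{7 + C}}{6}$)
$c{\left(V \right)} = - \frac{\sqrt{3}}{6}$ ($c{\left(V \right)} = - \frac{\sqrt{7 - 4}}{6} = - \frac{\sqrt{3}}{6}$)
$a + c{\left(-110 + Y \right)} = 46 - \frac{\sqrt{3}}{6}$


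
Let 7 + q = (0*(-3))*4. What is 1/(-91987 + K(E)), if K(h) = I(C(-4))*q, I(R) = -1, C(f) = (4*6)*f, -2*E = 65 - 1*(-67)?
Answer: -1/91980 ≈ -1.0872e-5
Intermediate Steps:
E = -66 (E = -(65 - 1*(-67))/2 = -(65 + 67)/2 = -½*132 = -66)
C(f) = 24*f
q = -7 (q = -7 + (0*(-3))*4 = -7 + 0*4 = -7 + 0 = -7)
K(h) = 7 (K(h) = -1*(-7) = 7)
1/(-91987 + K(E)) = 1/(-91987 + 7) = 1/(-91980) = -1/91980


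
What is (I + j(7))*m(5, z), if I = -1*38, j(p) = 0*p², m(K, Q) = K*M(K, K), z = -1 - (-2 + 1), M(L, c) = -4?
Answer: 760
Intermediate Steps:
z = 0 (z = -1 - 1*(-1) = -1 + 1 = 0)
m(K, Q) = -4*K (m(K, Q) = K*(-4) = -4*K)
j(p) = 0
I = -38
(I + j(7))*m(5, z) = (-38 + 0)*(-4*5) = -38*(-20) = 760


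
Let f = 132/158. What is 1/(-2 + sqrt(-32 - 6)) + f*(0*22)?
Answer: -1/21 - I*sqrt(38)/42 ≈ -0.047619 - 0.14677*I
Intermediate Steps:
f = 66/79 (f = 132*(1/158) = 66/79 ≈ 0.83544)
1/(-2 + sqrt(-32 - 6)) + f*(0*22) = 1/(-2 + sqrt(-32 - 6)) + 66*(0*22)/79 = 1/(-2 + sqrt(-38)) + (66/79)*0 = 1/(-2 + I*sqrt(38)) + 0 = 1/(-2 + I*sqrt(38))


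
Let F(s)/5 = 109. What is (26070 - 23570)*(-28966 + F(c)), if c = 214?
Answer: -71052500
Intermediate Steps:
F(s) = 545 (F(s) = 5*109 = 545)
(26070 - 23570)*(-28966 + F(c)) = (26070 - 23570)*(-28966 + 545) = 2500*(-28421) = -71052500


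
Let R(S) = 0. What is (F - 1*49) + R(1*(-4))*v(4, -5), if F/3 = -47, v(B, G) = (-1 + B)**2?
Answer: -190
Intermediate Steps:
F = -141 (F = 3*(-47) = -141)
(F - 1*49) + R(1*(-4))*v(4, -5) = (-141 - 1*49) + 0*(-1 + 4)**2 = (-141 - 49) + 0*3**2 = -190 + 0*9 = -190 + 0 = -190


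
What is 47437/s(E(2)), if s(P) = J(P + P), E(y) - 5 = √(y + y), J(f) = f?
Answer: 47437/14 ≈ 3388.4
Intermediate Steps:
E(y) = 5 + √2*√y (E(y) = 5 + √(y + y) = 5 + √(2*y) = 5 + √2*√y)
s(P) = 2*P (s(P) = P + P = 2*P)
47437/s(E(2)) = 47437/((2*(5 + √2*√2))) = 47437/((2*(5 + 2))) = 47437/((2*7)) = 47437/14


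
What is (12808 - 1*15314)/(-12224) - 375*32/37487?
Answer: -26372789/229120544 ≈ -0.11510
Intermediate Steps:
(12808 - 1*15314)/(-12224) - 375*32/37487 = (12808 - 15314)*(-1/12224) - 12000*1/37487 = -2506*(-1/12224) - 12000/37487 = 1253/6112 - 12000/37487 = -26372789/229120544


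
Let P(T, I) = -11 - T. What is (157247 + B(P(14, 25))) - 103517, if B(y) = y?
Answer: 53705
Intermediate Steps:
(157247 + B(P(14, 25))) - 103517 = (157247 + (-11 - 1*14)) - 103517 = (157247 + (-11 - 14)) - 103517 = (157247 - 25) - 103517 = 157222 - 103517 = 53705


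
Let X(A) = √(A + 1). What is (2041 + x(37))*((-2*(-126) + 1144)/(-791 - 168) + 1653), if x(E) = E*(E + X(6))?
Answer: 5400863710/959 + 58601747*√7/959 ≈ 5.7934e+6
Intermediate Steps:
X(A) = √(1 + A)
x(E) = E*(E + √7) (x(E) = E*(E + √(1 + 6)) = E*(E + √7))
(2041 + x(37))*((-2*(-126) + 1144)/(-791 - 168) + 1653) = (2041 + 37*(37 + √7))*((-2*(-126) + 1144)/(-791 - 168) + 1653) = (2041 + (1369 + 37*√7))*((252 + 1144)/(-959) + 1653) = (3410 + 37*√7)*(1396*(-1/959) + 1653) = (3410 + 37*√7)*(-1396/959 + 1653) = (3410 + 37*√7)*(1583831/959) = 5400863710/959 + 58601747*√7/959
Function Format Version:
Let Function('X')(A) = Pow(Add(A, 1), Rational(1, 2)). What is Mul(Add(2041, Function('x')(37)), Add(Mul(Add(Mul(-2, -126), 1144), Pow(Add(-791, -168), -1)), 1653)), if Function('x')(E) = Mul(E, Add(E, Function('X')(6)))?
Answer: Add(Rational(5400863710, 959), Mul(Rational(58601747, 959), Pow(7, Rational(1, 2)))) ≈ 5.7934e+6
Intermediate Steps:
Function('X')(A) = Pow(Add(1, A), Rational(1, 2))
Function('x')(E) = Mul(E, Add(E, Pow(7, Rational(1, 2)))) (Function('x')(E) = Mul(E, Add(E, Pow(Add(1, 6), Rational(1, 2)))) = Mul(E, Add(E, Pow(7, Rational(1, 2)))))
Mul(Add(2041, Function('x')(37)), Add(Mul(Add(Mul(-2, -126), 1144), Pow(Add(-791, -168), -1)), 1653)) = Mul(Add(2041, Mul(37, Add(37, Pow(7, Rational(1, 2))))), Add(Mul(Add(Mul(-2, -126), 1144), Pow(Add(-791, -168), -1)), 1653)) = Mul(Add(2041, Add(1369, Mul(37, Pow(7, Rational(1, 2))))), Add(Mul(Add(252, 1144), Pow(-959, -1)), 1653)) = Mul(Add(3410, Mul(37, Pow(7, Rational(1, 2)))), Add(Mul(1396, Rational(-1, 959)), 1653)) = Mul(Add(3410, Mul(37, Pow(7, Rational(1, 2)))), Add(Rational(-1396, 959), 1653)) = Mul(Add(3410, Mul(37, Pow(7, Rational(1, 2)))), Rational(1583831, 959)) = Add(Rational(5400863710, 959), Mul(Rational(58601747, 959), Pow(7, Rational(1, 2))))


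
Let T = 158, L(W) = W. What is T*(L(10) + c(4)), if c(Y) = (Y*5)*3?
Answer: 11060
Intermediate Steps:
c(Y) = 15*Y (c(Y) = (5*Y)*3 = 15*Y)
T*(L(10) + c(4)) = 158*(10 + 15*4) = 158*(10 + 60) = 158*70 = 11060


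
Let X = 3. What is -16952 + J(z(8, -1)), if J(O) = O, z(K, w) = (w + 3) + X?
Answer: -16947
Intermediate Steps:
z(K, w) = 6 + w (z(K, w) = (w + 3) + 3 = (3 + w) + 3 = 6 + w)
-16952 + J(z(8, -1)) = -16952 + (6 - 1) = -16952 + 5 = -16947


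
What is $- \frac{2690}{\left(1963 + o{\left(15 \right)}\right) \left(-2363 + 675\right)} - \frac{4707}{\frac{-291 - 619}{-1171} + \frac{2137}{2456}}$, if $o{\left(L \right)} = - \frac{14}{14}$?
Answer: $- \frac{7472217888478727}{2614923926712} \approx -2857.5$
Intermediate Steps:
$o{\left(L \right)} = -1$ ($o{\left(L \right)} = \left(-14\right) \frac{1}{14} = -1$)
$- \frac{2690}{\left(1963 + o{\left(15 \right)}\right) \left(-2363 + 675\right)} - \frac{4707}{\frac{-291 - 619}{-1171} + \frac{2137}{2456}} = - \frac{2690}{\left(1963 - 1\right) \left(-2363 + 675\right)} - \frac{4707}{\frac{-291 - 619}{-1171} + \frac{2137}{2456}} = - \frac{2690}{1962 \left(-1688\right)} - \frac{4707}{\left(-291 - 619\right) \left(- \frac{1}{1171}\right) + 2137 \cdot \frac{1}{2456}} = - \frac{2690}{-3311856} - \frac{4707}{\left(-910\right) \left(- \frac{1}{1171}\right) + \frac{2137}{2456}} = \left(-2690\right) \left(- \frac{1}{3311856}\right) - \frac{4707}{\frac{910}{1171} + \frac{2137}{2456}} = \frac{1345}{1655928} - \frac{4707}{\frac{4737387}{2875976}} = \frac{1345}{1655928} - \frac{4512406344}{1579129} = - \frac{7472217888478727}{2614923926712}$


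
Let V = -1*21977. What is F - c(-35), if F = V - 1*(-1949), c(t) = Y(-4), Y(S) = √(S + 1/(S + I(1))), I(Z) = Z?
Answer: -20028 - I*√39/3 ≈ -20028.0 - 2.0817*I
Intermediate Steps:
V = -21977
Y(S) = √(S + 1/(1 + S)) (Y(S) = √(S + 1/(S + 1)) = √(S + 1/(1 + S)))
c(t) = I*√39/3 (c(t) = √((1 - 4*(1 - 4))/(1 - 4)) = √((1 - 4*(-3))/(-3)) = √(-(1 + 12)/3) = √(-⅓*13) = √(-13/3) = I*√39/3)
F = -20028 (F = -21977 - 1*(-1949) = -21977 + 1949 = -20028)
F - c(-35) = -20028 - I*√39/3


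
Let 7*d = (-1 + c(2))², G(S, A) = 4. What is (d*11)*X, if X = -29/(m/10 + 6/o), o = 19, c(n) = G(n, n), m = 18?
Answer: -90915/469 ≈ -193.85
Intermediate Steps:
c(n) = 4
d = 9/7 (d = (-1 + 4)²/7 = (⅐)*3² = (⅐)*9 = 9/7 ≈ 1.2857)
X = -2755/201 (X = -29/(18/10 + 6/19) = -29/(18*(⅒) + 6*(1/19)) = -29/(9/5 + 6/19) = -29/201/95 = -29*95/201 = -2755/201 ≈ -13.706)
(d*11)*X = ((9/7)*11)*(-2755/201) = (99/7)*(-2755/201) = -90915/469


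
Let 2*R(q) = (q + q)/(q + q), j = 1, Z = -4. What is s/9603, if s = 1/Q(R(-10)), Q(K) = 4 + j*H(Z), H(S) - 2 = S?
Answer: 1/19206 ≈ 5.2067e-5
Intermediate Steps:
H(S) = 2 + S
R(q) = ½ (R(q) = ((q + q)/(q + q))/2 = ((2*q)/((2*q)))/2 = ((2*q)*(1/(2*q)))/2 = (½)*1 = ½)
Q(K) = 2 (Q(K) = 4 + 1*(2 - 4) = 4 + 1*(-2) = 4 - 2 = 2)
s = ½ (s = 1/2 = ½ ≈ 0.50000)
s/9603 = (½)/9603 = (½)*(1/9603) = 1/19206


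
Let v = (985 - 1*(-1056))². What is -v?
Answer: -4165681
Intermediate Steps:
v = 4165681 (v = (985 + 1056)² = 2041² = 4165681)
-v = -1*4165681 = -4165681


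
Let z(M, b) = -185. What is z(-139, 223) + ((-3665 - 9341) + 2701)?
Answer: -10490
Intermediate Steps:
z(-139, 223) + ((-3665 - 9341) + 2701) = -185 + ((-3665 - 9341) + 2701) = -185 + (-13006 + 2701) = -185 - 10305 = -10490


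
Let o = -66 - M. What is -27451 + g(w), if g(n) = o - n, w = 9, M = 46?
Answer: -27572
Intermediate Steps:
o = -112 (o = -66 - 1*46 = -66 - 46 = -112)
g(n) = -112 - n
-27451 + g(w) = -27451 + (-112 - 1*9) = -27451 + (-112 - 9) = -27451 - 121 = -27572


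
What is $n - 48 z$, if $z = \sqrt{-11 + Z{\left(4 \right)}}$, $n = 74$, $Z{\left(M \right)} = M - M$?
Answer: $74 - 48 i \sqrt{11} \approx 74.0 - 159.2 i$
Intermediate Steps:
$Z{\left(M \right)} = 0$
$z = i \sqrt{11}$ ($z = \sqrt{-11 + 0} = \sqrt{-11} = i \sqrt{11} \approx 3.3166 i$)
$n - 48 z = 74 - 48 i \sqrt{11}$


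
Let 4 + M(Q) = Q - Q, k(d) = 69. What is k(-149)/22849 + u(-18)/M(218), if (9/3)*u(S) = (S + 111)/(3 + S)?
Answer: 712459/1370940 ≈ 0.51969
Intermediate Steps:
M(Q) = -4 (M(Q) = -4 + (Q - Q) = -4 + 0 = -4)
u(S) = (111 + S)/(3*(3 + S)) (u(S) = ((S + 111)/(3 + S))/3 = ((111 + S)/(3 + S))/3 = (111 + S)/(3*(3 + S)))
k(-149)/22849 + u(-18)/M(218) = 69/22849 + ((111 - 18)/(3*(3 - 18)))/(-4) = 69*(1/22849) + ((⅓)*93/(-15))*(-¼) = 69/22849 + ((⅓)*(-1/15)*93)*(-¼) = 69/22849 - 31/15*(-¼) = 69/22849 + 31/60 = 712459/1370940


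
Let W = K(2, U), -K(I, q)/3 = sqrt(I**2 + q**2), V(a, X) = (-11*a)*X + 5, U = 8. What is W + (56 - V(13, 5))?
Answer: 766 - 6*sqrt(17) ≈ 741.26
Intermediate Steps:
V(a, X) = 5 - 11*X*a (V(a, X) = -11*X*a + 5 = 5 - 11*X*a)
K(I, q) = -3*sqrt(I**2 + q**2)
W = -6*sqrt(17) (W = -3*sqrt(2**2 + 8**2) = -3*sqrt(4 + 64) = -6*sqrt(17) ≈ -24.739)
W + (56 - V(13, 5)) = -6*sqrt(17) + (56 - (5 - 11*5*13)) = -6*sqrt(17) + (56 - (5 - 715)) = -6*sqrt(17) + (56 - 1*(-710)) = -6*sqrt(17) + (56 + 710) = -6*sqrt(17) + 766 = 766 - 6*sqrt(17)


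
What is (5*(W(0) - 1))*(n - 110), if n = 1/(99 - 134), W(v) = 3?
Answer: -7702/7 ≈ -1100.3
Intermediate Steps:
n = -1/35 (n = 1/(-35) = -1/35 ≈ -0.028571)
(5*(W(0) - 1))*(n - 110) = (5*(3 - 1))*(-1/35 - 110) = (5*2)*(-3851/35) = 10*(-3851/35) = -7702/7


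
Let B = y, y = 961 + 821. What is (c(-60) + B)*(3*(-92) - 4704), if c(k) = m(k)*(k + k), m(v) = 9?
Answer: -3495960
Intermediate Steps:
y = 1782
B = 1782
c(k) = 18*k (c(k) = 9*(k + k) = 9*(2*k) = 18*k)
(c(-60) + B)*(3*(-92) - 4704) = (18*(-60) + 1782)*(3*(-92) - 4704) = (-1080 + 1782)*(-276 - 4704) = 702*(-4980) = -3495960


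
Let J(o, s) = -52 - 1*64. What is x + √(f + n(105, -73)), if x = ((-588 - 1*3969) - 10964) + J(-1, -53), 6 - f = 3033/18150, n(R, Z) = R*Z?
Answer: -15637 + I*√92675922/110 ≈ -15637.0 + 87.517*I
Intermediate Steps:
f = 35289/6050 (f = 6 - 3033/18150 = 6 - 1*1011/6050 = 6 - 1011/6050 = 35289/6050 ≈ 5.8329)
J(o, s) = -116 (J(o, s) = -52 - 64 = -116)
x = -15637 (x = ((-588 - 1*3969) - 10964) - 116 = ((-588 - 3969) - 10964) - 116 = (-4557 - 10964) - 116 = -15521 - 116 = -15637)
x + √(f + n(105, -73)) = -15637 + √(35289/6050 + 105*(-73)) = -15637 + √(35289/6050 - 7665) = -15637 + √(-46337961/6050) = -15637 + I*√92675922/110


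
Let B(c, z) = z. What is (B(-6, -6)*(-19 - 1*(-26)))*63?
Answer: -2646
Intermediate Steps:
(B(-6, -6)*(-19 - 1*(-26)))*63 = -6*(-19 - 1*(-26))*63 = -6*(-19 + 26)*63 = -6*7*63 = -42*63 = -2646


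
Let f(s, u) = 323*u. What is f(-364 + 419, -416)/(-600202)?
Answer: 3952/17653 ≈ 0.22387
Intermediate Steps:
f(-364 + 419, -416)/(-600202) = (323*(-416))/(-600202) = -134368*(-1/600202) = 3952/17653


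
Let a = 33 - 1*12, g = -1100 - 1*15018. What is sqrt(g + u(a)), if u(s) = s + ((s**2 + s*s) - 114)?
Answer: I*sqrt(15329) ≈ 123.81*I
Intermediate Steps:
g = -16118 (g = -1100 - 15018 = -16118)
a = 21 (a = 33 - 12 = 21)
u(s) = -114 + s + 2*s**2 (u(s) = s + ((s**2 + s**2) - 114) = s + (2*s**2 - 114) = s + (-114 + 2*s**2) = -114 + s + 2*s**2)
sqrt(g + u(a)) = sqrt(-16118 + (-114 + 21 + 2*21**2)) = sqrt(-16118 + (-114 + 21 + 2*441)) = sqrt(-16118 + (-114 + 21 + 882)) = sqrt(-16118 + 789) = sqrt(-15329) = I*sqrt(15329)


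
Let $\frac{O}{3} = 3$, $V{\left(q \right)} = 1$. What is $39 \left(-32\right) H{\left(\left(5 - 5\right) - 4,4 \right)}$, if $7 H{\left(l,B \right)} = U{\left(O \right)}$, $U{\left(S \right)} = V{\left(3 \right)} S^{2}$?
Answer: $- \frac{101088}{7} \approx -14441.0$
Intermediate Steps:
$O = 9$ ($O = 3 \cdot 3 = 9$)
$U{\left(S \right)} = S^{2}$ ($U{\left(S \right)} = 1 S^{2} = S^{2}$)
$H{\left(l,B \right)} = \frac{81}{7}$ ($H{\left(l,B \right)} = \frac{9^{2}}{7} = \frac{1}{7} \cdot 81 = \frac{81}{7}$)
$39 \left(-32\right) H{\left(\left(5 - 5\right) - 4,4 \right)} = 39 \left(-32\right) \frac{81}{7} = \left(-1248\right) \frac{81}{7} = - \frac{101088}{7}$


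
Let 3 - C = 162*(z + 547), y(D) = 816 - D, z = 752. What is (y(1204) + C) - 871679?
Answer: -1082502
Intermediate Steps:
C = -210435 (C = 3 - 162*(752 + 547) = 3 - 162*1299 = 3 - 1*210438 = 3 - 210438 = -210435)
(y(1204) + C) - 871679 = ((816 - 1*1204) - 210435) - 871679 = ((816 - 1204) - 210435) - 871679 = (-388 - 210435) - 871679 = -210823 - 871679 = -1082502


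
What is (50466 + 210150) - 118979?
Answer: 141637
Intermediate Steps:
(50466 + 210150) - 118979 = 260616 - 118979 = 141637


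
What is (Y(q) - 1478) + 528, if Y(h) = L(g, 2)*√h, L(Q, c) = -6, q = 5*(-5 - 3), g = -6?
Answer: -950 - 12*I*√10 ≈ -950.0 - 37.947*I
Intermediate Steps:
q = -40 (q = 5*(-8) = -40)
Y(h) = -6*√h
(Y(q) - 1478) + 528 = (-12*I*√10 - 1478) + 528 = (-1478 - 12*I*√10) + 528 = -950 - 12*I*√10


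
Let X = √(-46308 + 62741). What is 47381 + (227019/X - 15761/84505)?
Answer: 4003915644/84505 + 227019*√16433/16433 ≈ 49152.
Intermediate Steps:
X = √16433 ≈ 128.19
47381 + (227019/X - 15761/84505) = 47381 + (227019/(√16433) - 15761/84505) = 47381 + (227019*(√16433/16433) - 15761*1/84505) = 47381 + (227019*√16433/16433 - 15761/84505) = 47381 + (-15761/84505 + 227019*√16433/16433) = 4003915644/84505 + 227019*√16433/16433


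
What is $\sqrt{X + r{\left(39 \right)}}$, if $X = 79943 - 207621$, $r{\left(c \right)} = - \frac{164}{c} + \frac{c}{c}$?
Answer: $\frac{i \sqrt{194203113}}{39} \approx 357.33 i$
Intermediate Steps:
$r{\left(c \right)} = 1 - \frac{164}{c}$ ($r{\left(c \right)} = - \frac{164}{c} + 1 = 1 - \frac{164}{c}$)
$X = -127678$
$\sqrt{X + r{\left(39 \right)}} = \sqrt{-127678 + \frac{-164 + 39}{39}} = \sqrt{-127678 + \frac{1}{39} \left(-125\right)} = \sqrt{-127678 - \frac{125}{39}} = \sqrt{- \frac{4979567}{39}} = \frac{i \sqrt{194203113}}{39}$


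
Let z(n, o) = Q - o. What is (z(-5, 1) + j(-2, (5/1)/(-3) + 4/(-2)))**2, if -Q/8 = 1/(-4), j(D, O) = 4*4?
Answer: 289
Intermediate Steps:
j(D, O) = 16
Q = 2 (Q = -8/(-4) = -8*(-1/4) = 2)
z(n, o) = 2 - o
(z(-5, 1) + j(-2, (5/1)/(-3) + 4/(-2)))**2 = ((2 - 1*1) + 16)**2 = ((2 - 1) + 16)**2 = (1 + 16)**2 = 17**2 = 289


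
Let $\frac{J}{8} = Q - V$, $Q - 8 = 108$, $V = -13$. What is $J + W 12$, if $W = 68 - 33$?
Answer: $1452$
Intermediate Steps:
$Q = 116$ ($Q = 8 + 108 = 116$)
$J = 1032$ ($J = 8 \left(116 - -13\right) = 8 \left(116 + 13\right) = 8 \cdot 129 = 1032$)
$W = 35$
$J + W 12 = 1032 + 35 \cdot 12 = 1032 + 420 = 1452$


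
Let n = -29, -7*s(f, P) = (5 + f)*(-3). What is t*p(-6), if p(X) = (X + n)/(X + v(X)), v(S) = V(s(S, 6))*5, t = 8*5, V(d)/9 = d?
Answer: 9800/177 ≈ 55.367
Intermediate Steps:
s(f, P) = 15/7 + 3*f/7 (s(f, P) = -(5 + f)*(-3)/7 = -(-15 - 3*f)/7 = 15/7 + 3*f/7)
V(d) = 9*d
t = 40
v(S) = 675/7 + 135*S/7 (v(S) = (9*(15/7 + 3*S/7))*5 = (135/7 + 27*S/7)*5 = 675/7 + 135*S/7)
p(X) = (-29 + X)/(675/7 + 142*X/7) (p(X) = (X - 29)/(X + (675/7 + 135*X/7)) = (-29 + X)/(675/7 + 142*X/7))
t*p(-6) = 40*(7*(-29 - 6)/(675 + 142*(-6))) = 40*(7*(-35)/(675 - 852)) = 40*(7*(-35)/(-177)) = 40*(7*(-1/177)*(-35)) = 40*(245/177) = 9800/177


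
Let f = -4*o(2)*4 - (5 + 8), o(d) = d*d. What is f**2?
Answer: 5929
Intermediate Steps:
o(d) = d**2
f = -77 (f = -4*2**2*4 - (5 + 8) = -4*4*4 - 1*13 = -16*4 - 13 = -64 - 13 = -77)
f**2 = (-77)**2 = 5929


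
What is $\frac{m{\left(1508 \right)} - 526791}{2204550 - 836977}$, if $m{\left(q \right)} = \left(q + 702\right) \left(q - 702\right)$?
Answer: $\frac{1254469}{1367573} \approx 0.9173$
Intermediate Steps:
$m{\left(q \right)} = \left(-702 + q\right) \left(702 + q\right)$ ($m{\left(q \right)} = \left(702 + q\right) \left(-702 + q\right) = \left(-702 + q\right) \left(702 + q\right)$)
$\frac{m{\left(1508 \right)} - 526791}{2204550 - 836977} = \frac{\left(-492804 + 1508^{2}\right) - 526791}{2204550 - 836977} = \frac{\left(-492804 + 2274064\right) - 526791}{1367573} = \left(1781260 - 526791\right) \frac{1}{1367573} = 1254469 \cdot \frac{1}{1367573} = \frac{1254469}{1367573}$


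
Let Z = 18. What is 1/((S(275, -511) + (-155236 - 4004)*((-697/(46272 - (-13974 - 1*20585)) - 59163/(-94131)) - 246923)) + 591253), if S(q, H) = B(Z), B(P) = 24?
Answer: 845411429/33242009465343053353 ≈ 2.5432e-11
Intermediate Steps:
S(q, H) = 24
1/((S(275, -511) + (-155236 - 4004)*((-697/(46272 - (-13974 - 1*20585)) - 59163/(-94131)) - 246923)) + 591253) = 1/((24 + (-155236 - 4004)*((-697/(46272 - (-13974 - 1*20585)) - 59163/(-94131)) - 246923)) + 591253) = 1/((24 - 159240*((-697/(46272 - (-13974 - 20585)) - 59163*(-1/94131)) - 246923)) + 591253) = 1/((24 - 159240*((-697/(46272 - 1*(-34559)) + 19721/31377) - 246923)) + 591253) = 1/((24 - 159240*((-697/(46272 + 34559) + 19721/31377) - 246923)) + 591253) = 1/((24 - 159240*((-697/80831 + 19721/31377) - 246923)) + 591253) = 1/((24 - 159240*(1572198382/2536234287 - 246923)) + 591253) = 1/((24 - 159240*(-626253006650519/2536234287)) + 591253) = 1/((24 + 33241509593009548520/845411429) + 591253) = 1/(33241509613299422816/845411429 + 591253) = 1/(33242009465343053353/845411429) = 845411429/33242009465343053353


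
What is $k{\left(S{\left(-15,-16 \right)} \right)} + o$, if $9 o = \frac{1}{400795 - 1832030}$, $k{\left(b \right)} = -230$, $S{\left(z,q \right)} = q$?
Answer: $- \frac{2962656451}{12881115} \approx -230.0$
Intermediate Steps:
$o = - \frac{1}{12881115}$ ($o = \frac{1}{9 \left(400795 - 1832030\right)} = \frac{1}{9 \left(-1431235\right)} = \frac{1}{9} \left(- \frac{1}{1431235}\right) = - \frac{1}{12881115} \approx -7.7633 \cdot 10^{-8}$)
$k{\left(S{\left(-15,-16 \right)} \right)} + o = -230 - \frac{1}{12881115} = - \frac{2962656451}{12881115}$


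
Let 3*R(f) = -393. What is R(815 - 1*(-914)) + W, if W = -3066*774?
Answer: -2373215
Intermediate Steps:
R(f) = -131 (R(f) = (⅓)*(-393) = -131)
W = -2373084
R(815 - 1*(-914)) + W = -131 - 2373084 = -2373215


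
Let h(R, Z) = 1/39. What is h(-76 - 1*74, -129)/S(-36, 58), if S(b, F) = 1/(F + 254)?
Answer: 8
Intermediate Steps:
h(R, Z) = 1/39
S(b, F) = 1/(254 + F)
h(-76 - 1*74, -129)/S(-36, 58) = 1/(39*(1/(254 + 58))) = 1/(39*(1/312)) = (1/39)*312 = 8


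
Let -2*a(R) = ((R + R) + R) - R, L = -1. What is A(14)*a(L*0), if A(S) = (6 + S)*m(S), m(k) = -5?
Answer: 0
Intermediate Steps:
A(S) = -30 - 5*S (A(S) = (6 + S)*(-5) = -30 - 5*S)
a(R) = -R (a(R) = -(((R + R) + R) - R)/2 = -((2*R + R) - R)/2 = -(3*R - R)/2 = -R)
A(14)*a(L*0) = (-30 - 5*14)*(-(-1)*0) = (-30 - 70)*(-1*0) = -100*0 = 0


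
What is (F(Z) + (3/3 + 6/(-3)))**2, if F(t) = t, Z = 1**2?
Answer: 0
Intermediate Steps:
Z = 1
(F(Z) + (3/3 + 6/(-3)))**2 = (1 + (3/3 + 6/(-3)))**2 = (1 + (3*(1/3) + 6*(-1/3)))**2 = (1 + (1 - 2))**2 = (1 - 1)**2 = 0**2 = 0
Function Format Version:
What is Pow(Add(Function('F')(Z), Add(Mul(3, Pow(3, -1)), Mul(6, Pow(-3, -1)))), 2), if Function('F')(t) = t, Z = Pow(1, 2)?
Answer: 0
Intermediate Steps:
Z = 1
Pow(Add(Function('F')(Z), Add(Mul(3, Pow(3, -1)), Mul(6, Pow(-3, -1)))), 2) = Pow(Add(1, Add(Mul(3, Pow(3, -1)), Mul(6, Pow(-3, -1)))), 2) = Pow(Add(1, Add(Mul(3, Rational(1, 3)), Mul(6, Rational(-1, 3)))), 2) = Pow(Add(1, Add(1, -2)), 2) = Pow(Add(1, -1), 2) = Pow(0, 2) = 0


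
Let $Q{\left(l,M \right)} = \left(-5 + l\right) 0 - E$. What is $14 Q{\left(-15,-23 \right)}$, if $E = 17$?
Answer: $-238$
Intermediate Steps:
$Q{\left(l,M \right)} = -17$ ($Q{\left(l,M \right)} = \left(-5 + l\right) 0 - 17 = 0 - 17 = -17$)
$14 Q{\left(-15,-23 \right)} = 14 \left(-17\right) = -238$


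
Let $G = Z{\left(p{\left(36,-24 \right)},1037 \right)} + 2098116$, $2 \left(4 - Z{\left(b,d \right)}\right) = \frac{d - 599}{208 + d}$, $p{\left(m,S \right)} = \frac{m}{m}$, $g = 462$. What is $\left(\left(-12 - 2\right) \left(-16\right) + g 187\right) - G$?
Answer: $- \frac{834773257}{415} \approx -2.0115 \cdot 10^{6}$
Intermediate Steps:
$p{\left(m,S \right)} = 1$
$Z{\left(b,d \right)} = 4 - \frac{-599 + d}{2 \left(208 + d\right)}$ ($Z{\left(b,d \right)} = 4 - \frac{\left(d - 599\right) \frac{1}{208 + d}}{2} = 4 - \frac{\left(-599 + d\right) \frac{1}{208 + d}}{2} = 4 - \frac{\frac{1}{208 + d} \left(-599 + d\right)}{2} = 4 - \frac{-599 + d}{2 \left(208 + d\right)}$)
$G = \frac{870719727}{415}$ ($G = \frac{2263 + 7 \cdot 1037}{2 \left(208 + 1037\right)} + 2098116 = \frac{2263 + 7259}{2 \cdot 1245} + 2098116 = \frac{1}{2} \cdot \frac{1}{1245} \cdot 9522 + 2098116 = \frac{1587}{415} + 2098116 = \frac{870719727}{415} \approx 2.0981 \cdot 10^{6}$)
$\left(\left(-12 - 2\right) \left(-16\right) + g 187\right) - G = \left(\left(-12 - 2\right) \left(-16\right) + 462 \cdot 187\right) - \frac{870719727}{415} = \left(\left(-14\right) \left(-16\right) + 86394\right) - \frac{870719727}{415} = \left(224 + 86394\right) - \frac{870719727}{415} = 86618 - \frac{870719727}{415} = - \frac{834773257}{415}$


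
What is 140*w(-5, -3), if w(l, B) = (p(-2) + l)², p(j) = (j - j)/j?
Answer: 3500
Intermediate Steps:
p(j) = 0 (p(j) = 0/j = 0)
w(l, B) = l² (w(l, B) = (0 + l)² = l²)
140*w(-5, -3) = 140*(-5)² = 140*25 = 3500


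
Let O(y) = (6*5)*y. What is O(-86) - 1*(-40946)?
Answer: 38366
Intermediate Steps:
O(y) = 30*y
O(-86) - 1*(-40946) = 30*(-86) - 1*(-40946) = -2580 + 40946 = 38366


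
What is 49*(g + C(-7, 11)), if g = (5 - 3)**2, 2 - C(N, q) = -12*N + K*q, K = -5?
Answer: -1127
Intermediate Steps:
C(N, q) = 2 + 5*q + 12*N (C(N, q) = 2 - (-12*N - 5*q) = 2 + (5*q + 12*N) = 2 + 5*q + 12*N)
g = 4 (g = 2**2 = 4)
49*(g + C(-7, 11)) = 49*(4 + (2 + 5*11 + 12*(-7))) = 49*(4 + (2 + 55 - 84)) = 49*(4 - 27) = 49*(-23) = -1127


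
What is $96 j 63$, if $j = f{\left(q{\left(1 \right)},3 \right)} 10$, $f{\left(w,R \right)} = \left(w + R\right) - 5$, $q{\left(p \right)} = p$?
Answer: $-60480$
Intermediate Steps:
$f{\left(w,R \right)} = -5 + R + w$ ($f{\left(w,R \right)} = \left(R + w\right) - 5 = -5 + R + w$)
$j = -10$ ($j = \left(-5 + 3 + 1\right) 10 = \left(-1\right) 10 = -10$)
$96 j 63 = 96 \left(-10\right) 63 = \left(-960\right) 63 = -60480$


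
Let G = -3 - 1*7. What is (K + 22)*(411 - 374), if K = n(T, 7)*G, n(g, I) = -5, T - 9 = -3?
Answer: 2664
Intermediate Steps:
T = 6 (T = 9 - 3 = 6)
G = -10 (G = -3 - 7 = -10)
K = 50 (K = -5*(-10) = 50)
(K + 22)*(411 - 374) = (50 + 22)*(411 - 374) = 72*37 = 2664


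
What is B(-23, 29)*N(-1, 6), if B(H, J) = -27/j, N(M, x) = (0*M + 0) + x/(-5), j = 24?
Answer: 27/20 ≈ 1.3500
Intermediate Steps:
N(M, x) = -x/5 (N(M, x) = (0 + 0) + x*(-⅕) = 0 - x/5 = -x/5)
B(H, J) = -9/8 (B(H, J) = -27/24 = -27*1/24 = -9/8)
B(-23, 29)*N(-1, 6) = -(-9)*6/40 = -9/8*(-6/5) = 27/20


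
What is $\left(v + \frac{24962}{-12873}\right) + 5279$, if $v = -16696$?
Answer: $- \frac{20999429}{1839} \approx -11419.0$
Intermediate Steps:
$\left(v + \frac{24962}{-12873}\right) + 5279 = \left(-16696 + \frac{24962}{-12873}\right) + 5279 = \left(-16696 + 24962 \left(- \frac{1}{12873}\right)\right) + 5279 = \left(-16696 - \frac{3566}{1839}\right) + 5279 = - \frac{30707510}{1839} + 5279 = - \frac{20999429}{1839}$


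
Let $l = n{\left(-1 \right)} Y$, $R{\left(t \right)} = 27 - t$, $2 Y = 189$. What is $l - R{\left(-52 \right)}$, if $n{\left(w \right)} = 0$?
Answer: $-79$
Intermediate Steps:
$Y = \frac{189}{2}$ ($Y = \frac{1}{2} \cdot 189 = \frac{189}{2} \approx 94.5$)
$l = 0$ ($l = 0 \cdot \frac{189}{2} = 0$)
$l - R{\left(-52 \right)} = 0 - \left(27 - -52\right) = 0 - \left(27 + 52\right) = 0 - 79 = -79$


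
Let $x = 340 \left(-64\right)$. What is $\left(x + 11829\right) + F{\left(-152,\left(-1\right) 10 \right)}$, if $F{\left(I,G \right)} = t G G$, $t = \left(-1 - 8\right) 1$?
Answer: $-10831$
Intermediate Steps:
$x = -21760$
$t = -9$ ($t = \left(-1 - 8\right) 1 = \left(-9\right) 1 = -9$)
$F{\left(I,G \right)} = - 9 G^{2}$ ($F{\left(I,G \right)} = - 9 G G = - 9 G^{2}$)
$\left(x + 11829\right) + F{\left(-152,\left(-1\right) 10 \right)} = \left(-21760 + 11829\right) - 9 \left(\left(-1\right) 10\right)^{2} = -9931 - 9 \left(-10\right)^{2} = -9931 - 900 = -10831$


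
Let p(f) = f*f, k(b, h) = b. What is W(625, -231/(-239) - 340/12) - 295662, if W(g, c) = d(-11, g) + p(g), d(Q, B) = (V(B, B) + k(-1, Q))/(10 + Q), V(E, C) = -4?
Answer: 94968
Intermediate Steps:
p(f) = f²
d(Q, B) = -5/(10 + Q) (d(Q, B) = (-4 - 1)/(10 + Q) = -5/(10 + Q))
W(g, c) = 5 + g² (W(g, c) = -5/(10 - 11) + g² = -5/(-1) + g² = -5*(-1) + g² = 5 + g²)
W(625, -231/(-239) - 340/12) - 295662 = (5 + 625²) - 295662 = (5 + 390625) - 295662 = 390630 - 295662 = 94968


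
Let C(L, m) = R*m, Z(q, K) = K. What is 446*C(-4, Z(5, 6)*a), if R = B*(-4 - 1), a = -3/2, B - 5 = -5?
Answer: 0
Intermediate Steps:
B = 0 (B = 5 - 5 = 0)
a = -3/2 (a = -3*1/2 = -3/2 ≈ -1.5000)
R = 0 (R = 0*(-4 - 1) = 0*(-5) = 0)
C(L, m) = 0 (C(L, m) = 0*m = 0)
446*C(-4, Z(5, 6)*a) = 446*0 = 0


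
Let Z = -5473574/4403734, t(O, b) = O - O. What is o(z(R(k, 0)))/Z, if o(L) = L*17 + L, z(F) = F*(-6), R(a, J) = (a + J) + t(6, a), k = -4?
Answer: -951206544/2736787 ≈ -347.56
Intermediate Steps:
t(O, b) = 0
R(a, J) = J + a (R(a, J) = (a + J) + 0 = (J + a) + 0 = J + a)
z(F) = -6*F
o(L) = 18*L (o(L) = 17*L + L = 18*L)
Z = -2736787/2201867 (Z = -5473574*1/4403734 = -2736787/2201867 ≈ -1.2429)
o(z(R(k, 0)))/Z = (18*(-6*(0 - 4)))/(-2736787/2201867) = (18*(-6*(-4)))*(-2201867/2736787) = (18*24)*(-2201867/2736787) = 432*(-2201867/2736787) = -951206544/2736787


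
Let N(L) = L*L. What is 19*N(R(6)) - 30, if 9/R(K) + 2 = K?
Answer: 1059/16 ≈ 66.188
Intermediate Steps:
R(K) = 9/(-2 + K)
N(L) = L²
19*N(R(6)) - 30 = 19*(9/(-2 + 6))² - 30 = 19*(9/4)² - 30 = 19*(81/16) - 30 = 1539/16 - 30 = 1059/16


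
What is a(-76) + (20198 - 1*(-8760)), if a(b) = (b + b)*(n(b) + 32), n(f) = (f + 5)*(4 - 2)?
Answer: 45678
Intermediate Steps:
n(f) = 10 + 2*f (n(f) = (5 + f)*2 = 10 + 2*f)
a(b) = 2*b*(42 + 2*b) (a(b) = (b + b)*((10 + 2*b) + 32) = (2*b)*(42 + 2*b) = 2*b*(42 + 2*b))
a(-76) + (20198 - 1*(-8760)) = 4*(-76)*(21 - 76) + (20198 - 1*(-8760)) = 4*(-76)*(-55) + (20198 + 8760) = 16720 + 28958 = 45678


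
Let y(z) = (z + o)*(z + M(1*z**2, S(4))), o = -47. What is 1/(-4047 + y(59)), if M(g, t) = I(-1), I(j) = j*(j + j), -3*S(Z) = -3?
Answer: -1/3315 ≈ -0.00030166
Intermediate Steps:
S(Z) = 1 (S(Z) = -1/3*(-3) = 1)
I(j) = 2*j**2 (I(j) = j*(2*j) = 2*j**2)
M(g, t) = 2 (M(g, t) = 2*(-1)**2 = 2*1 = 2)
y(z) = (-47 + z)*(2 + z) (y(z) = (z - 47)*(z + 2) = (-47 + z)*(2 + z))
1/(-4047 + y(59)) = 1/(-4047 + (-94 + 59**2 - 45*59)) = 1/(-4047 + (-94 + 3481 - 2655)) = 1/(-4047 + 732) = 1/(-3315) = -1/3315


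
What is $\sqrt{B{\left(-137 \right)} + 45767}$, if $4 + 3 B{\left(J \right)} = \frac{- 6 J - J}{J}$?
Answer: $\frac{\sqrt{411870}}{3} \approx 213.92$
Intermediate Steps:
$B{\left(J \right)} = - \frac{11}{3}$ ($B{\left(J \right)} = - \frac{4}{3} + \frac{\left(- 6 J - J\right) \frac{1}{J}}{3} = - \frac{4}{3} + \frac{- 7 J \frac{1}{J}}{3} = - \frac{4}{3} + \frac{1}{3} \left(-7\right) = - \frac{4}{3} - \frac{7}{3} = - \frac{11}{3}$)
$\sqrt{B{\left(-137 \right)} + 45767} = \sqrt{- \frac{11}{3} + 45767} = \sqrt{\frac{137290}{3}} = \frac{\sqrt{411870}}{3}$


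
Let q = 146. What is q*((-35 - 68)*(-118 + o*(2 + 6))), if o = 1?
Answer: 1654180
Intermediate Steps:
q*((-35 - 68)*(-118 + o*(2 + 6))) = 146*((-35 - 68)*(-118 + 1*(2 + 6))) = 146*(-103*(-118 + 1*8)) = 146*(-103*(-118 + 8)) = 146*(-103*(-110)) = 146*11330 = 1654180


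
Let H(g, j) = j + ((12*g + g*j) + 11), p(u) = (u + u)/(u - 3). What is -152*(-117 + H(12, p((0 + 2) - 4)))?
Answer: -36784/5 ≈ -7356.8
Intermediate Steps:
p(u) = 2*u/(-3 + u) (p(u) = (2*u)/(-3 + u) = 2*u/(-3 + u))
H(g, j) = 11 + j + 12*g + g*j (H(g, j) = j + (11 + 12*g + g*j) = 11 + j + 12*g + g*j)
-152*(-117 + H(12, p((0 + 2) - 4))) = -152*(-117 + (11 + 2*((0 + 2) - 4)/(-3 + ((0 + 2) - 4)) + 12*12 + 12*(2*((0 + 2) - 4)/(-3 + ((0 + 2) - 4))))) = -152*(-117 + (11 + 2*(2 - 4)/(-3 + (2 - 4)) + 144 + 12*(2*(2 - 4)/(-3 + (2 - 4))))) = -152*(-117 + (11 + 2*(-2)/(-3 - 2) + 144 + 12*(2*(-2)/(-3 - 2)))) = -152*(-117 + (11 + 2*(-2)/(-5) + 144 + 12*(2*(-2)/(-5)))) = -152*(-117 + (11 + 2*(-2)*(-⅕) + 144 + 12*(2*(-2)*(-⅕)))) = -152*(-117 + (11 + ⅘ + 144 + 12*(⅘))) = -152*(-117 + (11 + ⅘ + 144 + 48/5)) = -152*(-117 + 827/5) = -152*242/5 = -36784/5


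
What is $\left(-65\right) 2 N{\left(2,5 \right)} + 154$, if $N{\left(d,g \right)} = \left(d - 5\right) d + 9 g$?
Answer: $-4916$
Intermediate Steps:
$N{\left(d,g \right)} = 9 g + d \left(-5 + d\right)$ ($N{\left(d,g \right)} = \left(-5 + d\right) d + 9 g = d \left(-5 + d\right) + 9 g = 9 g + d \left(-5 + d\right)$)
$\left(-65\right) 2 N{\left(2,5 \right)} + 154 = \left(-65\right) 2 \left(2^{2} - 10 + 9 \cdot 5\right) + 154 = - 130 \left(4 - 10 + 45\right) + 154 = \left(-130\right) 39 + 154 = -5070 + 154 = -4916$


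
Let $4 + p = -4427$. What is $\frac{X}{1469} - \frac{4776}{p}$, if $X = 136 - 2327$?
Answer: $- \frac{897459}{2169713} \approx -0.41363$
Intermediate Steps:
$p = -4431$ ($p = -4 - 4427 = -4431$)
$X = -2191$
$\frac{X}{1469} - \frac{4776}{p} = - \frac{2191}{1469} - \frac{4776}{-4431} = \left(-2191\right) \frac{1}{1469} - - \frac{1592}{1477} = - \frac{2191}{1469} + \frac{1592}{1477} = - \frac{897459}{2169713}$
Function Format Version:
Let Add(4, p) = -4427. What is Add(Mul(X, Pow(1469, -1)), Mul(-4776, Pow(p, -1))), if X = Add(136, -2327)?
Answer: Rational(-897459, 2169713) ≈ -0.41363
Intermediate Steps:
p = -4431 (p = Add(-4, -4427) = -4431)
X = -2191
Add(Mul(X, Pow(1469, -1)), Mul(-4776, Pow(p, -1))) = Add(Mul(-2191, Pow(1469, -1)), Mul(-4776, Pow(-4431, -1))) = Add(Mul(-2191, Rational(1, 1469)), Mul(-4776, Rational(-1, 4431))) = Add(Rational(-2191, 1469), Rational(1592, 1477)) = Rational(-897459, 2169713)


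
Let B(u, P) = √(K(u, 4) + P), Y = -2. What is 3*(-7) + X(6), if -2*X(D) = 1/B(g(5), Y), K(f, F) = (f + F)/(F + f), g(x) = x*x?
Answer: -21 + I/2 ≈ -21.0 + 0.5*I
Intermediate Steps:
g(x) = x²
K(f, F) = 1 (K(f, F) = (F + f)/(F + f) = 1)
B(u, P) = √(1 + P)
X(D) = I/2 (X(D) = -1/(2*√(1 - 2)) = -(-I)/2 = -(-1)*I/2 = I/2)
3*(-7) + X(6) = 3*(-7) + I/2 = -21 + I/2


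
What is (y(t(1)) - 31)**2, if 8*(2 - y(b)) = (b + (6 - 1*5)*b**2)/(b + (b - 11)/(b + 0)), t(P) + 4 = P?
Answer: 346921/400 ≈ 867.30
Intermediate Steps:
t(P) = -4 + P
y(b) = 2 - (b + b**2)/(8*(b + (-11 + b)/b)) (y(b) = 2 - (b + (6 - 1*5)*b**2)/(8*(b + (b - 11)/(b + 0))) = 2 - (b + (6 - 5)*b**2)/(8*(b + (-11 + b)/b)) = 2 - (b + 1*b**2)/(8*(b + (-11 + b)/b)) = 2 - (b + b**2)/(8*(b + (-11 + b)/b)))
(y(t(1)) - 31)**2 = ((-176 - (-4 + 1)**3 + 15*(-4 + 1)**2 + 16*(-4 + 1))/(8*(-11 + (-4 + 1) + (-4 + 1)**2)) - 31)**2 = ((-176 - 1*(-3)**3 + 15*(-3)**2 + 16*(-3))/(8*(-11 - 3 + (-3)**2)) - 31)**2 = ((-176 - 1*(-27) + 15*9 - 48)/(8*(-11 - 3 + 9)) - 31)**2 = ((1/8)*(-176 + 27 + 135 - 48)/(-5) - 31)**2 = ((1/8)*(-1/5)*(-62) - 31)**2 = (31/20 - 31)**2 = (-589/20)**2 = 346921/400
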